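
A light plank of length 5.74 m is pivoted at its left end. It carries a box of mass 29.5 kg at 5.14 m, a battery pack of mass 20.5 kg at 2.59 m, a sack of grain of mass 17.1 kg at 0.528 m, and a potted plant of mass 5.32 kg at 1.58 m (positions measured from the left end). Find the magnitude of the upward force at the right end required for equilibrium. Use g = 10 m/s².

About the left end:
Box: 29.5 × 10 = 295 N down at 5.14 m → arm 5.14 m, τ = 295 × 5.14 = 1516 N·m clockwise.
Battery pack: 20.5 × 10 = 205 N down at 2.59 m → arm 2.59 m, τ = 205 × 2.59 = 530.9 N·m clockwise.
Sack of grain: 17.1 × 10 = 171 N down at 0.528 m → arm 0.528 m, τ = 171 × 0.528 = 90.29 N·m clockwise.
Potted plant: 5.32 × 10 = 53.2 N down at 1.58 m → arm 1.58 m, τ = 53.2 × 1.58 = 84.06 N·m clockwise.
Net moment of the loads = 2221 N·m clockwise.
The upward force F acts at the right end, arm 5.74 m, giving F × 5.74 counterclockwise.
Setting net torque to zero: F × 5.74 = 2221 → F = 2221 / 5.74 = 387 N.

F ≈ 387 N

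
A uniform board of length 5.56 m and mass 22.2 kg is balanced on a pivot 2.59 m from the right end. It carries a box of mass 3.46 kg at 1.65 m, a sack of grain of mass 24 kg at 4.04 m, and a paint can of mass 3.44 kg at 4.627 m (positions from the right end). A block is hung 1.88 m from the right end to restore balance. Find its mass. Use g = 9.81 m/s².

m ≈ 60.2 kg

Taking torques about the pivot (at 2.59 m from the right end):
Beam weight: 22.2 × 9.81 = 217.8 N down at 2.78 m → arm 0.19 m, τ = 217.8 × 0.19 = 41.38 N·m counterclockwise.
Box: 3.46 × 9.81 = 33.94 N down at 1.65 m → arm 0.94 m, τ = 33.94 × 0.94 = 31.9 N·m clockwise.
Sack of grain: 24 × 9.81 = 235.4 N down at 4.04 m → arm 1.45 m, τ = 235.4 × 1.45 = 341.3 N·m counterclockwise.
Paint can: 3.44 × 9.81 = 33.75 N down at 4.627 m → arm 2.037 m, τ = 33.75 × 2.037 = 68.75 N·m counterclockwise.
Net moment of known loads = 419.5 N·m counterclockwise.
An unknown mass m at 1.88 m has arm 0.71 m; its moment is m·g·0.71 clockwise.
For rotational equilibrium, m × 9.81 × 0.71 = 419.5, so m = 419.5 / (9.81 × 0.71) = 60.2 kg.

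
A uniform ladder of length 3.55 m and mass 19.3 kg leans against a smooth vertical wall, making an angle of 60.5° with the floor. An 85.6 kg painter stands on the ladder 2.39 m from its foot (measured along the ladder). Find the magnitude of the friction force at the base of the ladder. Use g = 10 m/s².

f ≈ 381 N

About the foot of the ladder:
Ladder weight 19.3×10 = 193 N acts at 1.775 m along the ladder; its horizontal arm is 1.775·cos60.5° = 0.8741 m → τ = 168.7 N·m clockwise.
Painter: 85.6×10 = 856 N at 2.39 m → arm 1.177 m → τ = 1008 N·m clockwise.
Wall normal N acts horizontally at the top; its moment arm is the height L sinθ = 3.55·sin60.5° = 3.09 m, counterclockwise.
Στ = 0 ⇒ N × 3.09 = 1177 ⇒ N = 381 N.
ΣFx = 0: friction at the foot balances the wall's push, so f = N_wall = 381 N.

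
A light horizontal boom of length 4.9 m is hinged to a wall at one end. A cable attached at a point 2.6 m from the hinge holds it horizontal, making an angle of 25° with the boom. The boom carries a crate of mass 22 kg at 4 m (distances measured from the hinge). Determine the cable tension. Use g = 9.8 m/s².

About the hinge:
Crate: 22 × 9.8 = 215.6 N down at 4 m → arm 4 m, τ = 215.6 × 4 = 862.4 N·m clockwise.
Total clockwise load moment = 862.4 N·m.
The cable tension T acts at 2.6 m; only its component perpendicular to the boom, T sinθ, produces torque. sin 25° = 0.4226.
Setting net torque to zero: T × 2.6 × 0.4226 = 862.4 → T = 862.4 / 1.099 = 785 N.

T ≈ 785 N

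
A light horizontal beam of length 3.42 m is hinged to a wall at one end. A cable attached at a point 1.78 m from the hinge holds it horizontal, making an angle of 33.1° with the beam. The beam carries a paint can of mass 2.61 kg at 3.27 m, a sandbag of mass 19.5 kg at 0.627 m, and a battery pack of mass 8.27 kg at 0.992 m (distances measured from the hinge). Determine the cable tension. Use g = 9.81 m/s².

Take moments about the hinge.
Paint can: 2.61 × 9.81 = 25.6 N down at 3.27 m → arm 3.27 m, τ = 25.6 × 3.27 = 83.71 N·m clockwise.
Sandbag: 19.5 × 9.81 = 191.3 N down at 0.627 m → arm 0.627 m, τ = 191.3 × 0.627 = 119.9 N·m clockwise.
Battery pack: 8.27 × 9.81 = 81.13 N down at 0.992 m → arm 0.992 m, τ = 81.13 × 0.992 = 80.48 N·m clockwise.
Total clockwise load moment = 284.1 N·m.
The cable tension T acts at 1.78 m; only its component perpendicular to the beam, T sinθ, produces torque. sin 33.1° = 0.5461.
Setting net torque to zero: T × 1.78 × 0.5461 = 284.1 → T = 284.1 / 0.9721 = 292 N.

T ≈ 292 N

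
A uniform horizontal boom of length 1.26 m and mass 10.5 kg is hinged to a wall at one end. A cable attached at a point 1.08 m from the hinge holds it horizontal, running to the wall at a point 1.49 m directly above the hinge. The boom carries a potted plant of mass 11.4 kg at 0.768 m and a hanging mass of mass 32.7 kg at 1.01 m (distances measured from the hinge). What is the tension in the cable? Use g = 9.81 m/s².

T ≈ 543 N

Taking torques about the hinge:
Beam weight: 10.5 × 9.81 = 103 N down at 0.63 m → arm 0.63 m, τ = 103 × 0.63 = 64.89 N·m clockwise.
Potted plant: 11.4 × 9.81 = 111.8 N down at 0.768 m → arm 0.768 m, τ = 111.8 × 0.768 = 85.86 N·m clockwise.
Hanging mass: 32.7 × 9.81 = 320.8 N down at 1.01 m → arm 1.01 m, τ = 320.8 × 1.01 = 324 N·m clockwise.
Total clockwise load moment = 474.8 N·m.
The cable tension T acts at 1.08 m; only its component perpendicular to the boom, T sinθ, produces torque. sinθ = h/√(h²+d²) = 1.49/√(1.49²+1.08²) = 0.8097.
Setting net torque to zero: T × 1.08 × 0.8097 = 474.8 → T = 474.8 / 0.8745 = 543 N.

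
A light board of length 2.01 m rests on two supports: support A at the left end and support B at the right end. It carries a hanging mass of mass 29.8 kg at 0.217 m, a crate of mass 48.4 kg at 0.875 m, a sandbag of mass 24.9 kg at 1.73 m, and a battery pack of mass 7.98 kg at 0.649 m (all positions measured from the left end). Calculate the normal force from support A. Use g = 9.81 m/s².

R_A ≈ 616 N

Take moments about support B.
Hanging mass: 29.8 × 9.81 = 292.3 N down at 0.217 m → arm 1.793 m, τ = 292.3 × 1.793 = 524.1 N·m counterclockwise.
Crate: 48.4 × 9.81 = 474.8 N down at 0.875 m → arm 1.135 m, τ = 474.8 × 1.135 = 538.9 N·m counterclockwise.
Sandbag: 24.9 × 9.81 = 244.3 N down at 1.73 m → arm 0.28 m, τ = 244.3 × 0.28 = 68.4 N·m counterclockwise.
Battery pack: 7.98 × 9.81 = 78.28 N down at 0.649 m → arm 1.361 m, τ = 78.28 × 1.361 = 106.5 N·m counterclockwise.
Net load moment about support B = 1238 N·m counterclockwise.
Reaction R at support A is upward at 0 m, arm 2.01 m → moment R × 2.01 clockwise.
For rotational equilibrium, R × 2.01 = 1238, so R = 616 N.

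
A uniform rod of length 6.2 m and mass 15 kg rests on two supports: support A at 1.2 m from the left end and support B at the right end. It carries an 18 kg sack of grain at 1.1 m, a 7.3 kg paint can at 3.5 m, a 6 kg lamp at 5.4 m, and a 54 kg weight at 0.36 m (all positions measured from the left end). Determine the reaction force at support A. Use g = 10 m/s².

About support B:
Beam weight: 15 × 10 = 150 N down at 3.1 m → arm 3.1 m, τ = 150 × 3.1 = 465 N·m counterclockwise.
Sack of grain: 18 × 10 = 180 N down at 1.1 m → arm 5.1 m, τ = 180 × 5.1 = 918 N·m counterclockwise.
Paint can: 7.3 × 10 = 73 N down at 3.5 m → arm 2.7 m, τ = 73 × 2.7 = 197.1 N·m counterclockwise.
Lamp: 6 × 10 = 60 N down at 5.4 m → arm 0.8 m, τ = 60 × 0.8 = 48 N·m counterclockwise.
Weight: 54 × 10 = 540 N down at 0.36 m → arm 5.84 m, τ = 540 × 5.84 = 3154 N·m counterclockwise.
Net load moment about support B = 4782 N·m counterclockwise.
Reaction R at support A is upward at 1.2 m, arm 5 m → moment R × 5 clockwise.
Στ = 0 ⇒ R × 5 = 4782 ⇒ R = 956 N.

R_A ≈ 956 N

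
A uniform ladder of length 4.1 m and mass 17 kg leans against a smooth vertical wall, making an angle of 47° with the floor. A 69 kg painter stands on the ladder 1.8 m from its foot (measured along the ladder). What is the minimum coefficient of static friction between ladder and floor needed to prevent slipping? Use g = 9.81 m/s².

Take moments about the foot of the ladder.
Ladder weight 17×9.81 = 166.8 N acts at 2.05 m along the ladder; its horizontal arm is 2.05·cos47° = 1.398 m → τ = 233.2 N·m clockwise.
Painter: 69×9.81 = 676.9 N at 1.8 m → arm 1.228 m → τ = 831.2 N·m clockwise.
Wall normal N acts horizontally at the top; its moment arm is the height L sinθ = 4.1·sin47° = 2.999 m, counterclockwise.
For rotational equilibrium, N × 2.999 = 1064, so N = 354.8 N.
ΣFx = 0 ⇒ f = N_wall = 354.8 N. ΣFy = 0 ⇒ N_floor = 843.7 N.
μ_min = f / N_floor = 354.8 / 843.7 = 0.421.

μ_min ≈ 0.421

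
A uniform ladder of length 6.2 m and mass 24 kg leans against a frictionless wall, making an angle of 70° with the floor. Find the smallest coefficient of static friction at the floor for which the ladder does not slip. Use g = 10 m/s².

μ_min ≈ 0.182

Take moments about the foot of the ladder.
Ladder weight 24×10 = 240 N acts at 3.1 m along the ladder; its horizontal arm is 3.1·cos70° = 1.06 m → τ = 254.4 N·m clockwise.
Wall normal N acts horizontally at the top; its moment arm is the height L sinθ = 6.2·sin70° = 5.826 m, counterclockwise.
For rotational equilibrium, N × 5.826 = 254.4, so N = 43.67 N.
ΣFx = 0 ⇒ f = N_wall = 43.67 N. ΣFy = 0 ⇒ N_floor = 240 N.
μ_min = f / N_floor = 43.67 / 240 = 0.182.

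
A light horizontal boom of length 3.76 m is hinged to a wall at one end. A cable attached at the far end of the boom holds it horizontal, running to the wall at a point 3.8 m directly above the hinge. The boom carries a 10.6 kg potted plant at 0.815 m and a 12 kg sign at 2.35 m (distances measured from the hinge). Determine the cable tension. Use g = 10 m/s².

T ≈ 138 N

Choose the hinge as the axis so the unknown hinge reaction has zero arm there.
Potted plant: 10.6 × 10 = 106 N down at 0.815 m → arm 0.815 m, τ = 106 × 0.815 = 86.39 N·m clockwise.
Sign: 12 × 10 = 120 N down at 2.35 m → arm 2.35 m, τ = 120 × 2.35 = 282 N·m clockwise.
Total clockwise load moment = 368.4 N·m.
The cable tension T acts at 3.76 m; only its component perpendicular to the boom, T sinθ, produces torque. sinθ = h/√(h²+d²) = 3.8/√(3.8²+3.76²) = 0.7108.
Setting net torque to zero: T × 3.76 × 0.7108 = 368.4 → T = 368.4 / 2.673 = 138 N.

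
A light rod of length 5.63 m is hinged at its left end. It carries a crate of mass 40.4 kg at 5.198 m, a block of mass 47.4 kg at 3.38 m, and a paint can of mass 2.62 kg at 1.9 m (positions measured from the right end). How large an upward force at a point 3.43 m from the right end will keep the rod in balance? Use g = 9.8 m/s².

F ≈ 596 N

About the left end:
Crate: 40.4 × 9.8 = 395.9 N down at 5.198 m → arm 0.432 m, τ = 395.9 × 0.432 = 171 N·m clockwise.
Block: 47.4 × 9.8 = 464.5 N down at 3.38 m → arm 2.25 m, τ = 464.5 × 2.25 = 1045 N·m clockwise.
Paint can: 2.62 × 9.8 = 25.68 N down at 1.9 m → arm 3.73 m, τ = 25.68 × 3.73 = 95.79 N·m clockwise.
Net moment of the loads = 1312 N·m clockwise.
The upward force F acts at a point 3.43 m from the right end, arm 2.2 m, giving F × 2.2 counterclockwise.
Setting net torque to zero: F × 2.2 = 1312 → F = 1312 / 2.2 = 596 N.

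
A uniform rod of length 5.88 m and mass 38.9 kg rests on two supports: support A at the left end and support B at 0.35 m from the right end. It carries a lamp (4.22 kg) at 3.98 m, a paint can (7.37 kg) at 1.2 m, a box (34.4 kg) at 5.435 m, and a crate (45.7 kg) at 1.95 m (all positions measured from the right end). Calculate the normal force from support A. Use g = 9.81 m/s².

R_A ≈ 657 N

Choose support B as the axis so its reaction then has zero moment arm.
Beam weight: 38.9 × 9.81 = 381.6 N down at 2.94 m → arm 2.59 m, τ = 381.6 × 2.59 = 988.3 N·m counterclockwise.
Lamp: 4.22 × 9.81 = 41.4 N down at 3.98 m → arm 3.63 m, τ = 41.4 × 3.63 = 150.3 N·m counterclockwise.
Paint can: 7.37 × 9.81 = 72.3 N down at 1.2 m → arm 0.85 m, τ = 72.3 × 0.85 = 61.45 N·m counterclockwise.
Box: 34.4 × 9.81 = 337.5 N down at 5.435 m → arm 5.085 m, τ = 337.5 × 5.085 = 1716 N·m counterclockwise.
Crate: 45.7 × 9.81 = 448.3 N down at 1.95 m → arm 1.6 m, τ = 448.3 × 1.6 = 717.3 N·m counterclockwise.
Net load moment about support B = 3633 N·m counterclockwise.
Reaction R at support A is upward at 5.88 m, arm 5.53 m → moment R × 5.53 clockwise.
For rotational equilibrium, R × 5.53 = 3633, so R = 657 N.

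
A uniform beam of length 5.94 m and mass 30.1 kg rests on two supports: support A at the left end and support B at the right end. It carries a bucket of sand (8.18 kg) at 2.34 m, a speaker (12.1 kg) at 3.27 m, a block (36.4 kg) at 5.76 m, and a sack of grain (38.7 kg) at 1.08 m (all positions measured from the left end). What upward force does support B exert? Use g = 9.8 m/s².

Taking torques about support A:
Beam weight: 30.1 × 9.8 = 295 N down at 2.97 m → arm 2.97 m, τ = 295 × 2.97 = 876.2 N·m clockwise.
Bucket of sand: 8.18 × 9.8 = 80.16 N down at 2.34 m → arm 2.34 m, τ = 80.16 × 2.34 = 187.6 N·m clockwise.
Speaker: 12.1 × 9.8 = 118.6 N down at 3.27 m → arm 3.27 m, τ = 118.6 × 3.27 = 387.8 N·m clockwise.
Block: 36.4 × 9.8 = 356.7 N down at 5.76 m → arm 5.76 m, τ = 356.7 × 5.76 = 2055 N·m clockwise.
Sack of grain: 38.7 × 9.8 = 379.3 N down at 1.08 m → arm 1.08 m, τ = 379.3 × 1.08 = 409.6 N·m clockwise.
Net load moment about support A = 3916 N·m clockwise.
Reaction R at support B is upward at 5.94 m, arm 5.94 m → moment R × 5.94 counterclockwise.
Στ = 0 ⇒ R × 5.94 = 3916 ⇒ R = 659 N.

R_B ≈ 659 N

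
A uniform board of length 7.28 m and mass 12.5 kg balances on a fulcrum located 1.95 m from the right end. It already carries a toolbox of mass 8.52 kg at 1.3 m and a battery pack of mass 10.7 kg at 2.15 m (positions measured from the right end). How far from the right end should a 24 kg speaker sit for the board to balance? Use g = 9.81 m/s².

Taking torques about the fulcrum (at 1.95 m from the right end):
Beam weight: 12.5 × 9.81 = 122.6 N down at 3.64 m → arm 1.69 m, τ = 122.6 × 1.69 = 207.2 N·m counterclockwise.
Toolbox: 8.52 × 9.81 = 83.58 N down at 1.3 m → arm 0.65 m, τ = 83.58 × 0.65 = 54.33 N·m clockwise.
Battery pack: 10.7 × 9.81 = 105 N down at 2.15 m → arm 0.2 m, τ = 105 × 0.2 = 21 N·m counterclockwise.
Net moment of existing loads = 173.9 N·m counterclockwise.
The speaker weighs 24 × 9.81 = 235.4 N and must supply an equal clockwise moment, so its lever arm about the fulcrum is 173.9 / 235.4 = 0.739 m.
That puts it at 1.95 − 0.739 = 1.21 m from the right end.

x ≈ 1.21 m from the right end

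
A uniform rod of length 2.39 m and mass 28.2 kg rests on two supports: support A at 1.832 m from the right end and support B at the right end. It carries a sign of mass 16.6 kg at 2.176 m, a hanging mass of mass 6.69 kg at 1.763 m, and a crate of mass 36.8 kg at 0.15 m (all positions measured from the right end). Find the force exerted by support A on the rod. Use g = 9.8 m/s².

Taking torques about support B:
Beam weight: 28.2 × 9.8 = 276.4 N down at 1.195 m → arm 1.195 m, τ = 276.4 × 1.195 = 330.3 N·m counterclockwise.
Sign: 16.6 × 9.8 = 162.7 N down at 2.176 m → arm 2.176 m, τ = 162.7 × 2.176 = 354 N·m counterclockwise.
Hanging mass: 6.69 × 9.8 = 65.56 N down at 1.763 m → arm 1.763 m, τ = 65.56 × 1.763 = 115.6 N·m counterclockwise.
Crate: 36.8 × 9.8 = 360.6 N down at 0.15 m → arm 0.15 m, τ = 360.6 × 0.15 = 54.09 N·m counterclockwise.
Net load moment about support B = 854 N·m counterclockwise.
Reaction R at support A is upward at 1.832 m, arm 1.832 m → moment R × 1.832 clockwise.
Setting net torque to zero: R × 1.832 = 854 → R = 466 N.

R_A ≈ 466 N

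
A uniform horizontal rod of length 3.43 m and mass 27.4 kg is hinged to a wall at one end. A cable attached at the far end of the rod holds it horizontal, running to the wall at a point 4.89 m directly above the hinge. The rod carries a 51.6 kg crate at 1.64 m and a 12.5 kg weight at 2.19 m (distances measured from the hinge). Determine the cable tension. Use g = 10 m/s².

Taking torques about the hinge:
Beam weight: 27.4 × 10 = 274 N down at 1.715 m → arm 1.715 m, τ = 274 × 1.715 = 469.9 N·m clockwise.
Crate: 51.6 × 10 = 516 N down at 1.64 m → arm 1.64 m, τ = 516 × 1.64 = 846.2 N·m clockwise.
Weight: 12.5 × 10 = 125 N down at 2.19 m → arm 2.19 m, τ = 125 × 2.19 = 273.8 N·m clockwise.
Total clockwise load moment = 1590 N·m.
The cable tension T acts at 3.43 m; only its component perpendicular to the rod, T sinθ, produces torque. sinθ = h/√(h²+d²) = 4.89/√(4.89²+3.43²) = 0.8187.
Στ = 0 ⇒ T × 3.43 × 0.8187 = 1590 ⇒ T = 1590 / 2.808 = 566 N.

T ≈ 566 N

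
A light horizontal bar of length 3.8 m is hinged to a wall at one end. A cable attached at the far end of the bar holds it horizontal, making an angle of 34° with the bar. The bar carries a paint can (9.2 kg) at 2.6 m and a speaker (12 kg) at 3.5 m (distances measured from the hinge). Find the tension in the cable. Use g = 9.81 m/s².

T ≈ 304 N

Choose the hinge as the axis so the unknown hinge reaction has zero arm there.
Paint can: 9.2 × 9.81 = 90.25 N down at 2.6 m → arm 2.6 m, τ = 90.25 × 2.6 = 234.7 N·m clockwise.
Speaker: 12 × 9.81 = 117.7 N down at 3.5 m → arm 3.5 m, τ = 117.7 × 3.5 = 411.9 N·m clockwise.
Total clockwise load moment = 646.6 N·m.
The cable tension T acts at 3.8 m; only its component perpendicular to the bar, T sinθ, produces torque. sin 34° = 0.5592.
Στ = 0 ⇒ T × 3.8 × 0.5592 = 646.6 ⇒ T = 646.6 / 2.125 = 304 N.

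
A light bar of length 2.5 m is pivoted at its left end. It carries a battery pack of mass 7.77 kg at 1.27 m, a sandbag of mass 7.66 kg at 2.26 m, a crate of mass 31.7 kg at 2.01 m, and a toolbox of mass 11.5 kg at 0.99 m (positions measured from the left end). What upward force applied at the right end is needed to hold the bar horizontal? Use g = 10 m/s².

F ≈ 409 N

Choose the left end as the axis so the unknown pivot reaction has zero arm there.
Battery pack: 7.77 × 10 = 77.7 N down at 1.27 m → arm 1.27 m, τ = 77.7 × 1.27 = 98.68 N·m clockwise.
Sandbag: 7.66 × 10 = 76.6 N down at 2.26 m → arm 2.26 m, τ = 76.6 × 2.26 = 173.1 N·m clockwise.
Crate: 31.7 × 10 = 317 N down at 2.01 m → arm 2.01 m, τ = 317 × 2.01 = 637.2 N·m clockwise.
Toolbox: 11.5 × 10 = 115 N down at 0.99 m → arm 0.99 m, τ = 115 × 0.99 = 113.8 N·m clockwise.
Net moment of the loads = 1023 N·m clockwise.
The upward force F acts at the right end, arm 2.5 m, giving F × 2.5 counterclockwise.
Setting net torque to zero: F × 2.5 = 1023 → F = 1023 / 2.5 = 409 N.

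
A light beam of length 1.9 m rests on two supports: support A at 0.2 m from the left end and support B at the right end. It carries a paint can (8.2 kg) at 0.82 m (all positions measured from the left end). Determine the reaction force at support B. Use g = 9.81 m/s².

Sum moments about support A (its reaction then has zero moment arm).
Paint can: 8.2 × 9.81 = 80.44 N down at 0.82 m → arm 0.62 m, τ = 80.44 × 0.62 = 49.87 N·m clockwise.
Net load moment about support A = 49.87 N·m clockwise.
Reaction R at support B is upward at 1.9 m, arm 1.7 m → moment R × 1.7 counterclockwise.
For rotational equilibrium, R × 1.7 = 49.87, so R = 29.3 N.

R_B ≈ 29.3 N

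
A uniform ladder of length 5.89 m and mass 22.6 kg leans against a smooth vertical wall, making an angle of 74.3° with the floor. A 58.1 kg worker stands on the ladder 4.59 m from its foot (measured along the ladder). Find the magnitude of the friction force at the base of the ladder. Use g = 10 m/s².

Sum moments about the foot of the ladder (the floor normal and friction both act there and drop out).
Ladder weight 22.6×10 = 226 N acts at 2.945 m along the ladder; its horizontal arm is 2.945·cos74.3° = 0.7969 m → τ = 180.1 N·m clockwise.
Worker: 58.1×10 = 581 N at 4.59 m → arm 1.242 m → τ = 721.6 N·m clockwise.
Wall normal N acts horizontally at the top; its moment arm is the height L sinθ = 5.89·sin74.3° = 5.67 m, counterclockwise.
For rotational equilibrium, N × 5.67 = 901.7, so N = 159 N.
ΣFx = 0: friction at the foot balances the wall's push, so f = N_wall = 159 N.

f ≈ 159 N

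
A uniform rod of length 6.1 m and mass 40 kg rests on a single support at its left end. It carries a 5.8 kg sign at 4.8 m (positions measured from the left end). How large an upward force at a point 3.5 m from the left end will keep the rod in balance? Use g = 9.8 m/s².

F ≈ 420 N

Take moments about the left end.
Beam weight: 40 × 9.8 = 392 N down at 3.05 m → arm 3.05 m, τ = 392 × 3.05 = 1196 N·m clockwise.
Sign: 5.8 × 9.8 = 56.84 N down at 4.8 m → arm 4.8 m, τ = 56.84 × 4.8 = 272.8 N·m clockwise.
Net moment of the loads = 1469 N·m clockwise.
The upward force F acts at a point 3.5 m from the left end, arm 3.5 m, giving F × 3.5 counterclockwise.
Balancing moments: F × 3.5 = 1469, giving F = 1469 / 3.5 = 420 N.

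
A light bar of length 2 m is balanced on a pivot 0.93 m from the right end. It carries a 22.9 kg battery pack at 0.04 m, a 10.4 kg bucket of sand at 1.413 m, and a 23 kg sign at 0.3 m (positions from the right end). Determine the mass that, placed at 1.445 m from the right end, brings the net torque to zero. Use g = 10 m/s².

Take moments about the pivot (at 0.93 m from the right end).
Battery pack: 22.9 × 10 = 229 N down at 0.04 m → arm 0.89 m, τ = 229 × 0.89 = 203.8 N·m clockwise.
Bucket of sand: 10.4 × 10 = 104 N down at 1.413 m → arm 0.483 m, τ = 104 × 0.483 = 50.23 N·m counterclockwise.
Sign: 23 × 10 = 230 N down at 0.3 m → arm 0.63 m, τ = 230 × 0.63 = 144.9 N·m clockwise.
Net moment of known loads = 298.5 N·m clockwise.
An unknown mass m at 1.445 m has arm 0.515 m; its moment is m·g·0.515 counterclockwise.
Balancing moments: m × 10 × 0.515 = 298.5, giving m = 298.5 / (10 × 0.515) = 58 kg.

m ≈ 58 kg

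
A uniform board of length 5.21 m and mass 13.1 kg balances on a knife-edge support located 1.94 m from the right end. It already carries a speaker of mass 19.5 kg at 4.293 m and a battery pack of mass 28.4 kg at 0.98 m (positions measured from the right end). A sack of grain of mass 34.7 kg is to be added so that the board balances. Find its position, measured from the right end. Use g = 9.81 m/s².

x ≈ 1.15 m from the right end

Take moments about the knife-edge support (at 1.94 m from the right end).
Beam weight: 13.1 × 9.81 = 128.5 N down at 2.605 m → arm 0.665 m, τ = 128.5 × 0.665 = 85.45 N·m counterclockwise.
Speaker: 19.5 × 9.81 = 191.3 N down at 4.293 m → arm 2.353 m, τ = 191.3 × 2.353 = 450.1 N·m counterclockwise.
Battery pack: 28.4 × 9.81 = 278.6 N down at 0.98 m → arm 0.96 m, τ = 278.6 × 0.96 = 267.5 N·m clockwise.
Net moment of existing loads = 268.1 N·m counterclockwise.
The sack of grain weighs 34.7 × 9.81 = 340.4 N and must supply an equal clockwise moment, so its lever arm about the knife-edge support is 268.1 / 340.4 = 0.788 m.
That puts it at 1.94 − 0.788 = 1.15 m from the right end.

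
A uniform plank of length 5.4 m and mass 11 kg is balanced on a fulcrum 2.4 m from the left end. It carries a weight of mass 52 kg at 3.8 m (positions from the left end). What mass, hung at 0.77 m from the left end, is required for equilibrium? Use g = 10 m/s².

m ≈ 46.7 kg

Sum moments about the fulcrum (at 2.4 m from the left end) (the support reaction has zero arm there).
Beam weight: 11 × 10 = 110 N down at 2.7 m → arm 0.3 m, τ = 110 × 0.3 = 33 N·m clockwise.
Weight: 52 × 10 = 520 N down at 3.8 m → arm 1.4 m, τ = 520 × 1.4 = 728 N·m clockwise.
Net moment of known loads = 761 N·m clockwise.
An unknown mass m at 0.77 m has arm 1.63 m; its moment is m·g·1.63 counterclockwise.
Στ = 0 ⇒ m × 10 × 1.63 = 761 ⇒ m = 761 / (10 × 1.63) = 46.7 kg.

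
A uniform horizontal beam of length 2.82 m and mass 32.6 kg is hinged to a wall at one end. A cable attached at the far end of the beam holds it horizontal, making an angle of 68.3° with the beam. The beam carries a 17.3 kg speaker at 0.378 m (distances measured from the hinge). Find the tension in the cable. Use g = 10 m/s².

About the hinge:
Beam weight: 32.6 × 10 = 326 N down at 1.41 m → arm 1.41 m, τ = 326 × 1.41 = 459.7 N·m clockwise.
Speaker: 17.3 × 10 = 173 N down at 0.378 m → arm 0.378 m, τ = 173 × 0.378 = 65.39 N·m clockwise.
Total clockwise load moment = 525.1 N·m.
The cable tension T acts at 2.82 m; only its component perpendicular to the beam, T sinθ, produces torque. sin 68.3° = 0.9291.
Στ = 0 ⇒ T × 2.82 × 0.9291 = 525.1 ⇒ T = 525.1 / 2.62 = 200 N.

T ≈ 200 N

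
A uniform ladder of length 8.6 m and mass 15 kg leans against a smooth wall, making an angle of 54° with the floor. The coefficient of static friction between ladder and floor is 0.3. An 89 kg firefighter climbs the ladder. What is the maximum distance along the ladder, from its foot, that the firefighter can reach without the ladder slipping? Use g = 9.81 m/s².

Sum moments about the foot of the ladder (the floor normal and friction both act there and drop out).
Ladder weight 15×9.81 = 147.2 N acts at 4.3 m along the ladder; its horizontal arm is 4.3·cos54° = 2.527 m → τ = 372 N·m clockwise.
Firefighter weight 89×9.81 = 873.1 N at distance d → arm d·cos54° → τ = 873.1·d·0.5878 clockwise.
Wall normal N at the top has arm L sinθ = 6.958 m counterclockwise, so Στ = 0 gives N·6.958 = 372 + 513.2·d.
ΣFy = 0 ⇒ N_floor = 1020 N, so the maximum friction is μ_s·N_floor = 0.3×1020 = 306 N. ΣFx = 0 ⇒ N_wall = f, so at the slipping point N = 306 N.
Substituting: 306×6.958 = 372 + 513.2·d ⇒ d = (2129 − 372) / 513.2 = 3.42 m.

d ≈ 3.42 m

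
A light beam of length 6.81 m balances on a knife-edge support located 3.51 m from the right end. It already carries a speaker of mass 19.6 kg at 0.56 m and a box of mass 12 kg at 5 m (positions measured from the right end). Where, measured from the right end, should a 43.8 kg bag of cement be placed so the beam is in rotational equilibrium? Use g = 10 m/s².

Sum moments about the knife-edge support (at 3.51 m from the right end) (the support reaction has zero arm there).
Speaker: 19.6 × 10 = 196 N down at 0.56 m → arm 2.95 m, τ = 196 × 2.95 = 578.2 N·m clockwise.
Box: 12 × 10 = 120 N down at 5 m → arm 1.49 m, τ = 120 × 1.49 = 178.8 N·m counterclockwise.
Net moment of existing loads = 399.4 N·m clockwise.
The bag of cement weighs 43.8 × 10 = 438 N and must supply an equal counterclockwise moment, so its lever arm about the knife-edge support is 399.4 / 438 = 0.912 m.
That puts it at 3.51 + 0.912 = 4.42 m from the right end.

x ≈ 4.42 m from the right end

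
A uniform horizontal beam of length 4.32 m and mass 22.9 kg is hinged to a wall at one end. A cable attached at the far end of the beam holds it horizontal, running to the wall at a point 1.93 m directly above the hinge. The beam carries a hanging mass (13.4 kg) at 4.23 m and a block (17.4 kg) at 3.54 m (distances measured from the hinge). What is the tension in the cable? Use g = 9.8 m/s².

T ≈ 933 N

Choose the hinge as the axis so the unknown hinge reaction has zero arm there.
Beam weight: 22.9 × 9.8 = 224.4 N down at 2.16 m → arm 2.16 m, τ = 224.4 × 2.16 = 484.7 N·m clockwise.
Hanging mass: 13.4 × 9.8 = 131.3 N down at 4.23 m → arm 4.23 m, τ = 131.3 × 4.23 = 555.4 N·m clockwise.
Block: 17.4 × 9.8 = 170.5 N down at 3.54 m → arm 3.54 m, τ = 170.5 × 3.54 = 603.6 N·m clockwise.
Total clockwise load moment = 1644 N·m.
The cable tension T acts at 4.32 m; only its component perpendicular to the beam, T sinθ, produces torque. sinθ = h/√(h²+d²) = 1.93/√(1.93²+4.32²) = 0.4079.
Balancing moments: T × 4.32 × 0.4079 = 1644, giving T = 1644 / 1.762 = 933 N.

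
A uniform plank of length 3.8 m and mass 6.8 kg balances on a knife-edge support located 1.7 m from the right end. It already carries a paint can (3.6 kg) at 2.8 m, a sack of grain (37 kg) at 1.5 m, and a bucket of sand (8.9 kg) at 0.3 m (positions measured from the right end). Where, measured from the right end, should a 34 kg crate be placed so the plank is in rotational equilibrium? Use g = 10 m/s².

x ≈ 2.13 m from the right end

Sum moments about the knife-edge support (at 1.7 m from the right end) (the support reaction has zero arm there).
Beam weight: 6.8 × 10 = 68 N down at 1.9 m → arm 0.2 m, τ = 68 × 0.2 = 13.6 N·m counterclockwise.
Paint can: 3.6 × 10 = 36 N down at 2.8 m → arm 1.1 m, τ = 36 × 1.1 = 39.6 N·m counterclockwise.
Sack of grain: 37 × 10 = 370 N down at 1.5 m → arm 0.2 m, τ = 370 × 0.2 = 74 N·m clockwise.
Bucket of sand: 8.9 × 10 = 89 N down at 0.3 m → arm 1.4 m, τ = 89 × 1.4 = 124.6 N·m clockwise.
Net moment of existing loads = 145.4 N·m clockwise.
The crate weighs 34 × 10 = 340 N and must supply an equal counterclockwise moment, so its lever arm about the knife-edge support is 145.4 / 340 = 0.428 m.
That puts it at 1.7 + 0.428 = 2.13 m from the right end.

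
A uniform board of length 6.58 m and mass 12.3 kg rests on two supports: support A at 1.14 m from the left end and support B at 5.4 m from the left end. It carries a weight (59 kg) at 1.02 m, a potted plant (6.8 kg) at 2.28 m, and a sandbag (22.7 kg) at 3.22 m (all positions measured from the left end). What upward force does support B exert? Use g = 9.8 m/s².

Sum moments about support A (its reaction then has zero moment arm).
Beam weight: 12.3 × 9.8 = 120.5 N down at 3.29 m → arm 2.15 m, τ = 120.5 × 2.15 = 259.1 N·m clockwise.
Weight: 59 × 9.8 = 578.2 N down at 1.02 m → arm 0.12 m, τ = 578.2 × 0.12 = 69.38 N·m counterclockwise.
Potted plant: 6.8 × 9.8 = 66.64 N down at 2.28 m → arm 1.14 m, τ = 66.64 × 1.14 = 75.97 N·m clockwise.
Sandbag: 22.7 × 9.8 = 222.5 N down at 3.22 m → arm 2.08 m, τ = 222.5 × 2.08 = 462.8 N·m clockwise.
Net load moment about support A = 728.5 N·m clockwise.
Reaction R at support B is upward at 5.4 m, arm 4.26 m → moment R × 4.26 counterclockwise.
Setting net torque to zero: R × 4.26 = 728.5 → R = 171 N.

R_B ≈ 171 N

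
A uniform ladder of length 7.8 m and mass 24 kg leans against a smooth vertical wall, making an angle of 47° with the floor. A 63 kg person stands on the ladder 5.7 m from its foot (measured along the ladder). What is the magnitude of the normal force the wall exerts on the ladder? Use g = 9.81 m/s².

N_wall ≈ 531 N

Choose the foot of the ladder as the axis so the floor normal and friction both act there and drop out.
Ladder weight 24×9.81 = 235.4 N acts at 3.9 m along the ladder; its horizontal arm is 3.9·cos47° = 2.66 m → τ = 626.2 N·m clockwise.
Person: 63×9.81 = 618 N at 5.7 m → arm 3.887 m → τ = 2402 N·m clockwise.
Wall normal N acts horizontally at the top; its moment arm is the height L sinθ = 7.8·sin47° = 5.705 m, counterclockwise.
Balancing moments: N × 5.705 = 3028, giving N = 531 N.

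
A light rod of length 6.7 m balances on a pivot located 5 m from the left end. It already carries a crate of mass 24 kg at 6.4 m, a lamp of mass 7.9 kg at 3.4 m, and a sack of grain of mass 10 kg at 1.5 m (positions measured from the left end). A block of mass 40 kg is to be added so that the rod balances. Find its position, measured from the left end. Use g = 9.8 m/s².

x ≈ 5.35 m from the left end

Take moments about the pivot (at 5 m from the left end).
Crate: 24 × 9.8 = 235.2 N down at 6.4 m → arm 1.4 m, τ = 235.2 × 1.4 = 329.3 N·m clockwise.
Lamp: 7.9 × 9.8 = 77.42 N down at 3.4 m → arm 1.6 m, τ = 77.42 × 1.6 = 123.9 N·m counterclockwise.
Sack of grain: 10 × 9.8 = 98 N down at 1.5 m → arm 3.5 m, τ = 98 × 3.5 = 343 N·m counterclockwise.
Net moment of existing loads = 137.6 N·m counterclockwise.
The block weighs 40 × 9.8 = 392 N and must supply an equal clockwise moment, so its lever arm about the pivot is 137.6 / 392 = 0.351 m.
That puts it at 5 + 0.351 = 5.35 m from the left end.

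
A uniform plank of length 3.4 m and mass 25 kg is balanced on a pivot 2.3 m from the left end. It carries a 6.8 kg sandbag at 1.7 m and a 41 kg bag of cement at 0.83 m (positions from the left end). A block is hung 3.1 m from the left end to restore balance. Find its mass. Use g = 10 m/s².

Choose the pivot (at 2.3 m from the left end) as the axis so the support reaction has zero arm there.
Beam weight: 25 × 10 = 250 N down at 1.7 m → arm 0.6 m, τ = 250 × 0.6 = 150 N·m counterclockwise.
Sandbag: 6.8 × 10 = 68 N down at 1.7 m → arm 0.6 m, τ = 68 × 0.6 = 40.8 N·m counterclockwise.
Bag of cement: 41 × 10 = 410 N down at 0.83 m → arm 1.47 m, τ = 410 × 1.47 = 602.7 N·m counterclockwise.
Net moment of known loads = 793.5 N·m counterclockwise.
An unknown mass m at 3.1 m has arm 0.8 m; its moment is m·g·0.8 clockwise.
For rotational equilibrium, m × 10 × 0.8 = 793.5, so m = 793.5 / (10 × 0.8) = 99.2 kg.

m ≈ 99.2 kg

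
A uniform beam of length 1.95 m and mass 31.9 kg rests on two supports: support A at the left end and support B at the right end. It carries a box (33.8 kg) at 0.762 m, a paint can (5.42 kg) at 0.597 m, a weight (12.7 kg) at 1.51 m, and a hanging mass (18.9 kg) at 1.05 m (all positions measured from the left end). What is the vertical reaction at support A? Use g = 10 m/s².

R_A ≈ 519 N

Take moments about support B.
Beam weight: 31.9 × 10 = 319 N down at 0.975 m → arm 0.975 m, τ = 319 × 0.975 = 311 N·m counterclockwise.
Box: 33.8 × 10 = 338 N down at 0.762 m → arm 1.188 m, τ = 338 × 1.188 = 401.5 N·m counterclockwise.
Paint can: 5.42 × 10 = 54.2 N down at 0.597 m → arm 1.353 m, τ = 54.2 × 1.353 = 73.33 N·m counterclockwise.
Weight: 12.7 × 10 = 127 N down at 1.51 m → arm 0.44 m, τ = 127 × 0.44 = 55.88 N·m counterclockwise.
Hanging mass: 18.9 × 10 = 189 N down at 1.05 m → arm 0.9 m, τ = 189 × 0.9 = 170.1 N·m counterclockwise.
Net load moment about support B = 1012 N·m counterclockwise.
Reaction R at support A is upward at 0 m, arm 1.95 m → moment R × 1.95 clockwise.
Balancing moments: R × 1.95 = 1012, giving R = 519 N.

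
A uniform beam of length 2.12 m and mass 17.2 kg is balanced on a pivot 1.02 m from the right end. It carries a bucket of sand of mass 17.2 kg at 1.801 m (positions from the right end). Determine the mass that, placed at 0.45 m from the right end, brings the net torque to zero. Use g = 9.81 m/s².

m ≈ 24.8 kg

About the pivot (at 1.02 m from the right end):
Beam weight: 17.2 × 9.81 = 168.7 N down at 1.06 m → arm 0.04 m, τ = 168.7 × 0.04 = 6.748 N·m counterclockwise.
Bucket of sand: 17.2 × 9.81 = 168.7 N down at 1.801 m → arm 0.781 m, τ = 168.7 × 0.781 = 131.8 N·m counterclockwise.
Net moment of known loads = 138.5 N·m counterclockwise.
An unknown mass m at 0.45 m has arm 0.57 m; its moment is m·g·0.57 clockwise.
Balancing moments: m × 9.81 × 0.57 = 138.5, giving m = 138.5 / (9.81 × 0.57) = 24.8 kg.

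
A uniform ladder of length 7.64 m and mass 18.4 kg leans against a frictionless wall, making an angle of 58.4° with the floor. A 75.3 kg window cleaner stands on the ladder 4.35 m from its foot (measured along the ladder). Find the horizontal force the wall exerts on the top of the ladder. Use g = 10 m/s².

Choose the foot of the ladder as the axis so the floor normal and friction both act there and drop out.
Ladder weight 18.4×10 = 184 N acts at 3.82 m along the ladder; its horizontal arm is 3.82·cos58.4° = 2.002 m → τ = 368.4 N·m clockwise.
Window cleaner: 75.3×10 = 753 N at 4.35 m → arm 2.279 m → τ = 1716 N·m clockwise.
Wall normal N acts horizontally at the top; its moment arm is the height L sinθ = 7.64·sin58.4° = 6.507 m, counterclockwise.
For rotational equilibrium, N × 6.507 = 2084, so N = 320 N.

N_wall ≈ 320 N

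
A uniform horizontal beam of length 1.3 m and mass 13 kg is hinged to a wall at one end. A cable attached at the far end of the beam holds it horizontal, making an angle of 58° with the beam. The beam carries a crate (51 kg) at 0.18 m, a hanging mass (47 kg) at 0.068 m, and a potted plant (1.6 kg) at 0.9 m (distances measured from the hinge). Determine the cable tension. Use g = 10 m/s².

T ≈ 202 N

Choose the hinge as the axis so the unknown hinge reaction has zero arm there.
Beam weight: 13 × 10 = 130 N down at 0.65 m → arm 0.65 m, τ = 130 × 0.65 = 84.5 N·m clockwise.
Crate: 51 × 10 = 510 N down at 0.18 m → arm 0.18 m, τ = 510 × 0.18 = 91.8 N·m clockwise.
Hanging mass: 47 × 10 = 470 N down at 0.068 m → arm 0.068 m, τ = 470 × 0.068 = 31.96 N·m clockwise.
Potted plant: 1.6 × 10 = 16 N down at 0.9 m → arm 0.9 m, τ = 16 × 0.9 = 14.4 N·m clockwise.
Total clockwise load moment = 222.7 N·m.
The cable tension T acts at 1.3 m; only its component perpendicular to the beam, T sinθ, produces torque. sin 58° = 0.848.
For rotational equilibrium, T × 1.3 × 0.848 = 222.7, so T = 222.7 / 1.102 = 202 N.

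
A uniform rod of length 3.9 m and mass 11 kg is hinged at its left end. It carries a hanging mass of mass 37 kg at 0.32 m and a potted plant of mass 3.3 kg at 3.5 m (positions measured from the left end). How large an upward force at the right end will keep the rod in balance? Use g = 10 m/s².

About the left end:
Beam weight: 11 × 10 = 110 N down at 1.95 m → arm 1.95 m, τ = 110 × 1.95 = 214.5 N·m clockwise.
Hanging mass: 37 × 10 = 370 N down at 0.32 m → arm 0.32 m, τ = 370 × 0.32 = 118.4 N·m clockwise.
Potted plant: 3.3 × 10 = 33 N down at 3.5 m → arm 3.5 m, τ = 33 × 3.5 = 115.5 N·m clockwise.
Net moment of the loads = 448.4 N·m clockwise.
The upward force F acts at the right end, arm 3.9 m, giving F × 3.9 counterclockwise.
Setting net torque to zero: F × 3.9 = 448.4 → F = 448.4 / 3.9 = 115 N.

F ≈ 115 N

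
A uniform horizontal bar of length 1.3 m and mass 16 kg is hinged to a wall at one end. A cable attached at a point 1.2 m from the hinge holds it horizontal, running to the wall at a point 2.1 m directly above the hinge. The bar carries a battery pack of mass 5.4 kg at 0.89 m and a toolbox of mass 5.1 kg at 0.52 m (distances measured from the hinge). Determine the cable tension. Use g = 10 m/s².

About the hinge:
Beam weight: 16 × 10 = 160 N down at 0.65 m → arm 0.65 m, τ = 160 × 0.65 = 104 N·m clockwise.
Battery pack: 5.4 × 10 = 54 N down at 0.89 m → arm 0.89 m, τ = 54 × 0.89 = 48.06 N·m clockwise.
Toolbox: 5.1 × 10 = 51 N down at 0.52 m → arm 0.52 m, τ = 51 × 0.52 = 26.52 N·m clockwise.
Total clockwise load moment = 178.6 N·m.
The cable tension T acts at 1.2 m; only its component perpendicular to the bar, T sinθ, produces torque. sinθ = h/√(h²+d²) = 2.1/√(2.1²+1.2²) = 0.8682.
For rotational equilibrium, T × 1.2 × 0.8682 = 178.6, so T = 178.6 / 1.042 = 171 N.

T ≈ 171 N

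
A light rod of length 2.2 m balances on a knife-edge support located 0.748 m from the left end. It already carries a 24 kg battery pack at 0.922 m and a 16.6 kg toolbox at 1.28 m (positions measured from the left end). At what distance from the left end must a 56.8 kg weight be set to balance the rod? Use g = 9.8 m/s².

x ≈ 0.519 m from the left end

Sum moments about the knife-edge support (at 0.748 m from the left end) (the support reaction has zero arm there).
Battery pack: 24 × 9.8 = 235.2 N down at 0.922 m → arm 0.174 m, τ = 235.2 × 0.174 = 40.92 N·m clockwise.
Toolbox: 16.6 × 9.8 = 162.7 N down at 1.28 m → arm 0.532 m, τ = 162.7 × 0.532 = 86.56 N·m clockwise.
Net moment of existing loads = 127.5 N·m clockwise.
The weight weighs 56.8 × 9.8 = 556.6 N and must supply an equal counterclockwise moment, so its lever arm about the knife-edge support is 127.5 / 556.6 = 0.229 m.
That puts it at 0.748 − 0.229 = 0.519 m from the left end.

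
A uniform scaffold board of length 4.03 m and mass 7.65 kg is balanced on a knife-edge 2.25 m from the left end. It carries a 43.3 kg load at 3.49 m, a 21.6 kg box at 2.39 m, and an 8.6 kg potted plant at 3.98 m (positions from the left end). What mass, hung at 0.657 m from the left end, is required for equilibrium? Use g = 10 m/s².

Sum moments about the knife-edge (at 2.25 m from the left end) (the support reaction has zero arm there).
Beam weight: 7.65 × 10 = 76.5 N down at 2.015 m → arm 0.235 m, τ = 76.5 × 0.235 = 17.98 N·m counterclockwise.
Load: 43.3 × 10 = 433 N down at 3.49 m → arm 1.24 m, τ = 433 × 1.24 = 536.9 N·m clockwise.
Box: 21.6 × 10 = 216 N down at 2.39 m → arm 0.14 m, τ = 216 × 0.14 = 30.24 N·m clockwise.
Potted plant: 8.6 × 10 = 86 N down at 3.98 m → arm 1.73 m, τ = 86 × 1.73 = 148.8 N·m clockwise.
Net moment of known loads = 698 N·m clockwise.
An unknown mass m at 0.657 m has arm 1.593 m; its moment is m·g·1.593 counterclockwise.
Balancing moments: m × 10 × 1.593 = 698, giving m = 698 / (10 × 1.593) = 43.8 kg.

m ≈ 43.8 kg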